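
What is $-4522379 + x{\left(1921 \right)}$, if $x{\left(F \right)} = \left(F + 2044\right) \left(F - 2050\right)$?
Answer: $-5033864$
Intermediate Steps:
$x{\left(F \right)} = \left(-2050 + F\right) \left(2044 + F\right)$ ($x{\left(F \right)} = \left(2044 + F\right) \left(-2050 + F\right) = \left(-2050 + F\right) \left(2044 + F\right)$)
$-4522379 + x{\left(1921 \right)} = -4522379 - \left(4201726 - 3690241\right) = -4522379 - 511485 = -5033864$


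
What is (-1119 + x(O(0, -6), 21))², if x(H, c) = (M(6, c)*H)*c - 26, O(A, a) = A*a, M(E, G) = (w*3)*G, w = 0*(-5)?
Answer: 1311025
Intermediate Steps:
w = 0
M(E, G) = 0 (M(E, G) = (0*3)*G = 0*G = 0)
x(H, c) = -26 (x(H, c) = (0*H)*c - 26 = 0*c - 26 = 0 - 26 = -26)
(-1119 + x(O(0, -6), 21))² = (-1119 - 26)² = (-1145)² = 1311025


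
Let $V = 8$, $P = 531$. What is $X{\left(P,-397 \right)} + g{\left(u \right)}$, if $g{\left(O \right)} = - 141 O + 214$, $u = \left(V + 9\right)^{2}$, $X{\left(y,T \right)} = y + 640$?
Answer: $-39364$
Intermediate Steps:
$X{\left(y,T \right)} = 640 + y$
$u = 289$ ($u = \left(8 + 9\right)^{2} = 17^{2} = 289$)
$g{\left(O \right)} = 214 - 141 O$
$X{\left(P,-397 \right)} + g{\left(u \right)} = \left(640 + 531\right) + \left(214 - 40749\right) = 1171 + \left(214 - 40749\right) = 1171 - 40535 = -39364$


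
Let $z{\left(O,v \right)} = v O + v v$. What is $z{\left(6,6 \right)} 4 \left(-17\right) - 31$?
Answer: $-4927$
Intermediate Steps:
$z{\left(O,v \right)} = v^{2} + O v$ ($z{\left(O,v \right)} = O v + v^{2} = v^{2} + O v$)
$z{\left(6,6 \right)} 4 \left(-17\right) - 31 = 6 \left(6 + 6\right) 4 \left(-17\right) - 31 = 6 \cdot 12 \left(-68\right) - 31 = 72 \left(-68\right) - 31 = -4896 - 31 = -4927$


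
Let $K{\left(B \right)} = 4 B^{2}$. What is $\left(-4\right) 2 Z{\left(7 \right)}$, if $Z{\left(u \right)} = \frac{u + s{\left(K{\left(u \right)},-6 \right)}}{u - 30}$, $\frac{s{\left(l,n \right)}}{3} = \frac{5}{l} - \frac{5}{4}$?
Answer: $\frac{1304}{1127} \approx 1.1571$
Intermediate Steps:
$s{\left(l,n \right)} = - \frac{15}{4} + \frac{15}{l}$ ($s{\left(l,n \right)} = 3 \left(\frac{5}{l} - \frac{5}{4}\right) = 3 \left(- \frac{5}{4} + \frac{5}{l}\right) = - \frac{15}{4} + \frac{15}{l}$)
$Z{\left(u \right)} = \frac{- \frac{15}{4} + u + \frac{15}{4 u^{2}}}{-30 + u}$ ($Z{\left(u \right)} = \frac{u - \left(\frac{15}{4} - \frac{15}{4 u^{2}}\right)}{u - 30} = \frac{u - \left(\frac{15}{4} - 15 \frac{1}{4 u^{2}}\right)}{-30 + u} = \frac{u - \left(\frac{15}{4} - \frac{15}{4 u^{2}}\right)}{-30 + u} = \frac{- \frac{15}{4} + u + \frac{15}{4 u^{2}}}{-30 + u}$)
$\left(-4\right) 2 Z{\left(7 \right)} = \left(-4\right) 2 \frac{15 + 7^{2} \left(-15 + 4 \cdot 7\right)}{4 \cdot 49 \left(-30 + 7\right)} = - 8 \cdot \frac{1}{4} \cdot \frac{1}{49} \frac{1}{-23} \left(15 + 49 \left(-15 + 28\right)\right) = - 8 \cdot \frac{1}{4} \cdot \frac{1}{49} \left(- \frac{1}{23}\right) \left(15 + 49 \cdot 13\right) = - 8 \cdot \frac{1}{4} \cdot \frac{1}{49} \left(- \frac{1}{23}\right) \left(15 + 637\right) = - 8 \cdot \frac{1}{4} \cdot \frac{1}{49} \left(- \frac{1}{23}\right) 652 = \left(-8\right) \left(- \frac{163}{1127}\right) = \frac{1304}{1127}$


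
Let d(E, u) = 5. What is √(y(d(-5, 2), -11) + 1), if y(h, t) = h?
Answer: √6 ≈ 2.4495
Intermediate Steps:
√(y(d(-5, 2), -11) + 1) = √(5 + 1) = √6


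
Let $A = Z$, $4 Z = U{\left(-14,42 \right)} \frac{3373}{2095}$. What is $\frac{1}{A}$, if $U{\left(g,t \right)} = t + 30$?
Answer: $\frac{2095}{60714} \approx 0.034506$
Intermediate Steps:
$U{\left(g,t \right)} = 30 + t$
$Z = \frac{60714}{2095}$ ($Z = \frac{\left(30 + 42\right) \frac{3373}{2095}}{4} = \frac{72 \cdot 3373 \cdot \frac{1}{2095}}{4} = \frac{72 \cdot \frac{3373}{2095}}{4} = \frac{1}{4} \cdot \frac{242856}{2095} = \frac{60714}{2095} \approx 28.98$)
$A = \frac{60714}{2095} \approx 28.98$
$\frac{1}{A} = \frac{1}{\frac{60714}{2095}} = \frac{2095}{60714}$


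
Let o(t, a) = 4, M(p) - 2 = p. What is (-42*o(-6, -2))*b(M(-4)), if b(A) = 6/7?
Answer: -144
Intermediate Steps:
M(p) = 2 + p
b(A) = 6/7 (b(A) = 6*(⅐) = 6/7)
(-42*o(-6, -2))*b(M(-4)) = -42*4*(6/7) = -168*6/7 = -144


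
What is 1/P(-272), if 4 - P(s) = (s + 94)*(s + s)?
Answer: -1/96828 ≈ -1.0328e-5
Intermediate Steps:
P(s) = 4 - 2*s*(94 + s) (P(s) = 4 - (s + 94)*(s + s) = 4 - (94 + s)*2*s = 4 - 2*s*(94 + s))
1/P(-272) = 1/(4 - 188*(-272) - 2*(-272)²) = 1/(4 + 51136 - 2*73984) = 1/(4 + 51136 - 147968) = 1/(-96828) = -1/96828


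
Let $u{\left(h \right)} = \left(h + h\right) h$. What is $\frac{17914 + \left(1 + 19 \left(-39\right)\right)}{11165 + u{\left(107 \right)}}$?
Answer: $\frac{17174}{34063} \approx 0.50418$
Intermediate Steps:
$u{\left(h \right)} = 2 h^{2}$ ($u{\left(h \right)} = 2 h h = 2 h^{2}$)
$\frac{17914 + \left(1 + 19 \left(-39\right)\right)}{11165 + u{\left(107 \right)}} = \frac{17914 + \left(1 + 19 \left(-39\right)\right)}{11165 + 2 \cdot 107^{2}} = \frac{17914 + \left(1 - 741\right)}{11165 + 2 \cdot 11449} = \frac{17914 - 740}{11165 + 22898} = \frac{17174}{34063}$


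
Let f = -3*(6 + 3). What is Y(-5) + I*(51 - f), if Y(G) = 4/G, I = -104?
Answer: -40564/5 ≈ -8112.8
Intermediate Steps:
f = -27 (f = -3*9 = -27)
Y(-5) + I*(51 - f) = 4/(-5) - 104*(51 - 1*(-27)) = 4*(-⅕) - 104*(51 + 27) = -⅘ - 104*78 = -⅘ - 8112 = -40564/5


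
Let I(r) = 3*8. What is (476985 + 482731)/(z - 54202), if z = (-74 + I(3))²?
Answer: -479858/25851 ≈ -18.562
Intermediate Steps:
I(r) = 24
z = 2500 (z = (-74 + 24)² = (-50)² = 2500)
(476985 + 482731)/(z - 54202) = (476985 + 482731)/(2500 - 54202) = 959716/(-51702) = 959716*(-1/51702) = -479858/25851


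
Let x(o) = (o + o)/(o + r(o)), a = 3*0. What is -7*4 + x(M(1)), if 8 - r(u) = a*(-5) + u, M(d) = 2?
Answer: -55/2 ≈ -27.500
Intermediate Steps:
a = 0
r(u) = 8 - u (r(u) = 8 - (0*(-5) + u) = 8 - (0 + u) = 8 - u)
x(o) = o/4 (x(o) = (o + o)/(o + (8 - o)) = (2*o)/8 = (2*o)*(⅛) = o/4)
-7*4 + x(M(1)) = -7*4 + (¼)*2 = -28 + ½ = -55/2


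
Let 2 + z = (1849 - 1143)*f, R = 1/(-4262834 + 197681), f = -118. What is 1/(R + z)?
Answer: -4065153/338667896431 ≈ -1.2003e-5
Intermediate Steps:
R = -1/4065153 (R = 1/(-4065153) = -1/4065153 ≈ -2.4599e-7)
z = -83310 (z = -2 + (1849 - 1143)*(-118) = -2 + 706*(-118) = -2 - 83308 = -83310)
1/(R + z) = 1/(-1/4065153 - 83310) = 1/(-338667896431/4065153) = -4065153/338667896431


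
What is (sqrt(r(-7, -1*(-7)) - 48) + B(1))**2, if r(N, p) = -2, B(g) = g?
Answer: -49 + 10*I*sqrt(2) ≈ -49.0 + 14.142*I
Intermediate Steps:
(sqrt(r(-7, -1*(-7)) - 48) + B(1))**2 = (sqrt(-2 - 48) + 1)**2 = (sqrt(-50) + 1)**2 = (5*I*sqrt(2) + 1)**2 = (1 + 5*I*sqrt(2))**2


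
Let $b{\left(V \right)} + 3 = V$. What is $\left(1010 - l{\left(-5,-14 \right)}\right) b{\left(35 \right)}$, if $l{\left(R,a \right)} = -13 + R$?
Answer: $32896$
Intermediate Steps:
$b{\left(V \right)} = -3 + V$
$\left(1010 - l{\left(-5,-14 \right)}\right) b{\left(35 \right)} = \left(1010 - \left(-13 - 5\right)\right) \left(-3 + 35\right) = \left(1010 - -18\right) 32 = \left(1010 + 18\right) 32 = 1028 \cdot 32 = 32896$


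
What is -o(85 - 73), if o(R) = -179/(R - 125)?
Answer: -179/113 ≈ -1.5841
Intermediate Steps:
o(R) = -179/(-125 + R)
-o(85 - 73) = -(-179)/(-125 + (85 - 73)) = -(-179)/(-125 + 12) = -(-179)/(-113) = -(-179)*(-1)/113 = -1*179/113 = -179/113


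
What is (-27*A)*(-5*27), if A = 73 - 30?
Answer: 156735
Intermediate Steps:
A = 43
(-27*A)*(-5*27) = (-27*43)*(-5*27) = -1161*(-135) = 156735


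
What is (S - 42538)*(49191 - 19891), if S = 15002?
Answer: -806804800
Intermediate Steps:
(S - 42538)*(49191 - 19891) = (15002 - 42538)*(49191 - 19891) = -27536*29300 = -806804800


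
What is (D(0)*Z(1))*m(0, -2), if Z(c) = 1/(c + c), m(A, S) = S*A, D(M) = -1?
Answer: 0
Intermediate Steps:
m(A, S) = A*S
Z(c) = 1/(2*c)
(D(0)*Z(1))*m(0, -2) = (-1/(2*1))*(0*(-2)) = -1/2*0 = 0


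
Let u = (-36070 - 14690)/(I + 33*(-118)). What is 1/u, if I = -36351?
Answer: 2683/3384 ≈ 0.79285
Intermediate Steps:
u = 3384/2683 (u = (-36070 - 14690)/(-36351 + 33*(-118)) = -50760/(-36351 - 3894) = -50760/(-40245) = -50760*(-1/40245) = 3384/2683 ≈ 1.2613)
1/u = 1/(3384/2683) = 2683/3384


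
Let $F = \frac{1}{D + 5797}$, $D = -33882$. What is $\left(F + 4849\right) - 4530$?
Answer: $\frac{8959114}{28085} \approx 319.0$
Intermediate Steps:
$F = - \frac{1}{28085}$ ($F = \frac{1}{-33882 + 5797} = \frac{1}{-28085} = - \frac{1}{28085} \approx -3.5606 \cdot 10^{-5}$)
$\left(F + 4849\right) - 4530 = \left(- \frac{1}{28085} + 4849\right) - 4530 = \frac{136184164}{28085} - 4530 = \frac{8959114}{28085}$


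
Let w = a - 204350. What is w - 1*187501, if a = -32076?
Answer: -423927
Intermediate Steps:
w = -236426 (w = -32076 - 204350 = -236426)
w - 1*187501 = -236426 - 1*187501 = -236426 - 187501 = -423927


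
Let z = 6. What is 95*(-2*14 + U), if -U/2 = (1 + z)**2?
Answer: -11970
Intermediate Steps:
U = -98 (U = -2*(1 + 6)**2 = -2*7**2 = -2*49 = -98)
95*(-2*14 + U) = 95*(-2*14 - 98) = 95*(-28 - 98) = 95*(-126) = -11970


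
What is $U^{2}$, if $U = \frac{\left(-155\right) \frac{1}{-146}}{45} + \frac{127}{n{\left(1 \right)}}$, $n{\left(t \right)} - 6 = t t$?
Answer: $\frac{27920739025}{84603204} \approx 330.02$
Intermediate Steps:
$n{\left(t \right)} = 6 + t^{2}$ ($n{\left(t \right)} = 6 + t t = 6 + t^{2}$)
$U = \frac{167095}{9198}$ ($U = \frac{\left(-155\right) \frac{1}{-146}}{45} + \frac{127}{6 + 1^{2}} = \left(-155\right) \left(- \frac{1}{146}\right) \frac{1}{45} + \frac{127}{6 + 1} = \frac{155}{146} \cdot \frac{1}{45} + \frac{127}{7} = \frac{31}{1314} + 127 \cdot \frac{1}{7} = \frac{31}{1314} + \frac{127}{7} = \frac{167095}{9198} \approx 18.166$)
$U^{2} = \left(\frac{167095}{9198}\right)^{2} = \frac{27920739025}{84603204}$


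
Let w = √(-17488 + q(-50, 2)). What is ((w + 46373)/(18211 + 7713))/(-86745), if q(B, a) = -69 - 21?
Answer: -46373/2248777380 - I*√17578/2248777380 ≈ -2.0621e-5 - 5.8957e-8*I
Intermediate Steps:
q(B, a) = -90
w = I*√17578 (w = √(-17488 - 90) = √(-17578) = I*√17578 ≈ 132.58*I)
((w + 46373)/(18211 + 7713))/(-86745) = ((I*√17578 + 46373)/(18211 + 7713))/(-86745) = ((46373 + I*√17578)/25924)*(-1/86745) = ((46373 + I*√17578)*(1/25924))*(-1/86745) = (46373/25924 + I*√17578/25924)*(-1/86745) = -46373/2248777380 - I*√17578/2248777380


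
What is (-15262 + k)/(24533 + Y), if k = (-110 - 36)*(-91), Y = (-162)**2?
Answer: -1976/50777 ≈ -0.038915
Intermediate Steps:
Y = 26244
k = 13286 (k = -146*(-91) = 13286)
(-15262 + k)/(24533 + Y) = (-15262 + 13286)/(24533 + 26244) = -1976/50777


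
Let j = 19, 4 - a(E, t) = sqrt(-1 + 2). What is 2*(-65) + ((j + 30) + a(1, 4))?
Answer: -78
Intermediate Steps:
a(E, t) = 3 (a(E, t) = 4 - sqrt(-1 + 2) = 4 - sqrt(1) = 4 - 1*1 = 4 - 1 = 3)
2*(-65) + ((j + 30) + a(1, 4)) = 2*(-65) + ((19 + 30) + 3) = -130 + (49 + 3) = -130 + 52 = -78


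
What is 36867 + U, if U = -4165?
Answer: 32702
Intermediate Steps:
36867 + U = 36867 - 4165 = 32702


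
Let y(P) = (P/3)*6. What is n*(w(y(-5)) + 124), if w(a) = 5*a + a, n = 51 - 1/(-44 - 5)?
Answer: 160000/49 ≈ 3265.3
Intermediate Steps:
n = 2500/49 (n = 51 - 1/(-49) = 51 - 1*(-1/49) = 51 + 1/49 = 2500/49 ≈ 51.020)
y(P) = 2*P (y(P) = (P*(⅓))*6 = (P/3)*6 = 2*P)
w(a) = 6*a
n*(w(y(-5)) + 124) = 2500*(6*(2*(-5)) + 124)/49 = 2500*(6*(-10) + 124)/49 = 2500*(-60 + 124)/49 = (2500/49)*64 = 160000/49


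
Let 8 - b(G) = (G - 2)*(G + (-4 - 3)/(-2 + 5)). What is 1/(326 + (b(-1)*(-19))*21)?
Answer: 1/1124 ≈ 0.00088968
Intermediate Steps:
b(G) = 8 - (-2 + G)*(-7/3 + G) (b(G) = 8 - (G - 2)*(G + (-4 - 3)/(-2 + 5)) = 8 - (-2 + G)*(G - 7/3) = 8 - (-2 + G)*(-7/3 + G))
1/(326 + (b(-1)*(-19))*21) = 1/(326 + ((10/3 - 1*(-1)² + (13/3)*(-1))*(-19))*21) = 1/(326 + ((10/3 - 1*1 - 13/3)*(-19))*21) = 1/(326 + ((10/3 - 1 - 13/3)*(-19))*21) = 1/(326 - 2*(-19)*21) = 1/(326 + 38*21) = 1/(326 + 798) = 1/1124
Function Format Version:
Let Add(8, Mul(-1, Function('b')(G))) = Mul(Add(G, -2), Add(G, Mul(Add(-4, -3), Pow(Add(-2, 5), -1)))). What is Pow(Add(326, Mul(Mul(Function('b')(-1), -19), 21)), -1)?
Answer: Rational(1, 1124) ≈ 0.00088968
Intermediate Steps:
Function('b')(G) = Add(8, Mul(-1, Add(-2, G), Add(Rational(-7, 3), G))) (Function('b')(G) = Add(8, Mul(-1, Mul(Add(G, -2), Add(G, Mul(Add(-4, -3), Pow(Add(-2, 5), -1)))))) = Add(8, Mul(-1, Mul(Add(-2, G), Add(G, Mul(-7, Pow(3, -1)))))) = Add(8, Mul(-1, Mul(Add(-2, G), Add(G, Mul(-7, Rational(1, 3)))))) = Add(8, Mul(-1, Mul(Add(-2, G), Add(G, Rational(-7, 3))))) = Add(8, Mul(-1, Mul(Add(-2, G), Add(Rational(-7, 3), G)))) = Add(8, Mul(-1, Add(-2, G), Add(Rational(-7, 3), G))))
Pow(Add(326, Mul(Mul(Function('b')(-1), -19), 21)), -1) = Pow(Add(326, Mul(Mul(Add(Rational(10, 3), Mul(-1, Pow(-1, 2)), Mul(Rational(13, 3), -1)), -19), 21)), -1) = Pow(Add(326, Mul(Mul(Add(Rational(10, 3), Mul(-1, 1), Rational(-13, 3)), -19), 21)), -1) = Pow(Add(326, Mul(Mul(Add(Rational(10, 3), -1, Rational(-13, 3)), -19), 21)), -1) = Pow(Add(326, Mul(Mul(-2, -19), 21)), -1) = Pow(Add(326, Mul(38, 21)), -1) = Pow(Add(326, 798), -1) = Pow(1124, -1) = Rational(1, 1124)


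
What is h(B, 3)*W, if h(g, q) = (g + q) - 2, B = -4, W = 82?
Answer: -246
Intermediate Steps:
h(g, q) = -2 + g + q
h(B, 3)*W = (-2 - 4 + 3)*82 = -3*82 = -246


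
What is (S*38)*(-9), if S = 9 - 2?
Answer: -2394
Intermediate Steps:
S = 7
(S*38)*(-9) = (7*38)*(-9) = 266*(-9) = -2394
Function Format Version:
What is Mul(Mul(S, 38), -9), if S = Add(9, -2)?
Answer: -2394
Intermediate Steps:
S = 7
Mul(Mul(S, 38), -9) = Mul(Mul(7, 38), -9) = Mul(266, -9) = -2394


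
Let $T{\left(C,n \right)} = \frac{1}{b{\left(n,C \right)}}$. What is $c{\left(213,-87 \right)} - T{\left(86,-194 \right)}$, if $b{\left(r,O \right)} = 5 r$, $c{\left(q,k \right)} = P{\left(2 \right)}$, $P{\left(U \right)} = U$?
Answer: $\frac{1941}{970} \approx 2.001$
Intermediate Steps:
$c{\left(q,k \right)} = 2$
$T{\left(C,n \right)} = \frac{1}{5 n}$
$c{\left(213,-87 \right)} - T{\left(86,-194 \right)} = 2 - \frac{1}{5 \left(-194\right)} = 2 - \frac{1}{5} \left(- \frac{1}{194}\right) = 2 - - \frac{1}{970} = 2 + \frac{1}{970} = \frac{1941}{970}$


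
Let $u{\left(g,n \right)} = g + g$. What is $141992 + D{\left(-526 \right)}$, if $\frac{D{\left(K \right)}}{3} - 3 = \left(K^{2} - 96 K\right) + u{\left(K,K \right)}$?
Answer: $1120361$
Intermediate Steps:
$u{\left(g,n \right)} = 2 g$
$D{\left(K \right)} = 9 - 282 K + 3 K^{2}$ ($D{\left(K \right)} = 9 + 3 \left(\left(K^{2} - 96 K\right) + 2 K\right) = 9 + 3 \left(K^{2} - 94 K\right) = 9 + \left(- 282 K + 3 K^{2}\right) = 9 - 282 K + 3 K^{2}$)
$141992 + D{\left(-526 \right)} = 141992 + \left(9 - -148332 + 3 \left(-526\right)^{2}\right) = 141992 + \left(9 + 148332 + 3 \cdot 276676\right) = 141992 + \left(9 + 148332 + 830028\right) = 141992 + 978369 = 1120361$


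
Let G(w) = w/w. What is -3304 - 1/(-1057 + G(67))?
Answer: -3489023/1056 ≈ -3304.0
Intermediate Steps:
G(w) = 1
-3304 - 1/(-1057 + G(67)) = -3304 - 1/(-1057 + 1) = -3304 - 1/(-1056) = -3304 - 1*(-1/1056) = -3304 + 1/1056 = -3489023/1056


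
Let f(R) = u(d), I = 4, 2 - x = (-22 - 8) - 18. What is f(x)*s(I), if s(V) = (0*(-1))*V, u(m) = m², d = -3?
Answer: 0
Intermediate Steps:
x = 50 (x = 2 - ((-22 - 8) - 18) = 2 - (-30 - 18) = 2 - 1*(-48) = 2 + 48 = 50)
s(V) = 0 (s(V) = 0*V = 0)
f(R) = 9 (f(R) = (-3)² = 9)
f(x)*s(I) = 9*0 = 0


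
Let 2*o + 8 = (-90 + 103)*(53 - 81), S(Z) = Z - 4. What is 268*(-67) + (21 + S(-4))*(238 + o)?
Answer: -17280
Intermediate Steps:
S(Z) = -4 + Z
o = -186 (o = -4 + ((-90 + 103)*(53 - 81))/2 = -4 + (13*(-28))/2 = -4 + (1/2)*(-364) = -4 - 182 = -186)
268*(-67) + (21 + S(-4))*(238 + o) = 268*(-67) + (21 + (-4 - 4))*(238 - 186) = -17956 + (21 - 8)*52 = -17956 + 13*52 = -17956 + 676 = -17280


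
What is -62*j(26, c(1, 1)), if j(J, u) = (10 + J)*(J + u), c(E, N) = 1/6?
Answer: -58404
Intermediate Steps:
c(E, N) = ⅙
-62*j(26, c(1, 1)) = -62*(26² + 10*26 + 10*(⅙) + 26*(⅙)) = -62*(676 + 260 + 5/3 + 13/3) = -62*942 = -58404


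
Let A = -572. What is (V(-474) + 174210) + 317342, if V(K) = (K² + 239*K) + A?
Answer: 602370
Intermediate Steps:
V(K) = -572 + K² + 239*K (V(K) = (K² + 239*K) - 572 = -572 + K² + 239*K)
(V(-474) + 174210) + 317342 = ((-572 + (-474)² + 239*(-474)) + 174210) + 317342 = ((-572 + 224676 - 113286) + 174210) + 317342 = (110818 + 174210) + 317342 = 285028 + 317342 = 602370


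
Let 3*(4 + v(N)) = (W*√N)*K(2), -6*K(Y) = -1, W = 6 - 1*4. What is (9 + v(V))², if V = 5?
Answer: (45 + √5)²/81 ≈ 27.546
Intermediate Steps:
W = 2 (W = 6 - 4 = 2)
K(Y) = ⅙ (K(Y) = -⅙*(-1) = ⅙)
v(N) = -4 + √N/9 (v(N) = -4 + ((2*√N)*(⅙))/3 = -4 + (√N/3)/3 = -4 + √N/9)
(9 + v(V))² = (9 + (-4 + √5/9))² = (5 + √5/9)²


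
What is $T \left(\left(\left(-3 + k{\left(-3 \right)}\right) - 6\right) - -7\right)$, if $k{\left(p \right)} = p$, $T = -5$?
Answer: $25$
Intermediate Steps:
$T \left(\left(\left(-3 + k{\left(-3 \right)}\right) - 6\right) - -7\right) = - 5 \left(\left(\left(-3 - 3\right) - 6\right) - -7\right) = - 5 \left(\left(-6 - 6\right) + 7\right) = - 5 \left(-12 + 7\right) = \left(-5\right) \left(-5\right) = 25$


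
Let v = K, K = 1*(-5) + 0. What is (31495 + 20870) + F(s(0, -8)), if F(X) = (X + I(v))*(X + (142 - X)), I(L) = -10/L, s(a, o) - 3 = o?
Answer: 51939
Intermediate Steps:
s(a, o) = 3 + o
K = -5 (K = -5 + 0 = -5)
v = -5
F(X) = 284 + 142*X (F(X) = (X - 10/(-5))*(X + (142 - X)) = (X - 10*(-1/5))*142 = (X + 2)*142 = (2 + X)*142 = 284 + 142*X)
(31495 + 20870) + F(s(0, -8)) = (31495 + 20870) + (284 + 142*(3 - 8)) = 52365 + (284 + 142*(-5)) = 52365 + (284 - 710) = 52365 - 426 = 51939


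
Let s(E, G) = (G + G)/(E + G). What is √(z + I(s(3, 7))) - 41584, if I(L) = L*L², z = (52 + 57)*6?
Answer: -41584 + √410465/25 ≈ -41558.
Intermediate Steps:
s(E, G) = 2*G/(E + G) (s(E, G) = (2*G)/(E + G) = 2*G/(E + G))
z = 654 (z = 109*6 = 654)
I(L) = L³
√(z + I(s(3, 7))) - 41584 = √(654 + (2*7/(3 + 7))³) - 41584 = √(654 + (2*7/10)³) - 41584 = √(654 + (2*7*(⅒))³) - 41584 = √(654 + (7/5)³) - 41584 = √(654 + 343/125) - 41584 = √(82093/125) - 41584 = √410465/25 - 41584 = -41584 + √410465/25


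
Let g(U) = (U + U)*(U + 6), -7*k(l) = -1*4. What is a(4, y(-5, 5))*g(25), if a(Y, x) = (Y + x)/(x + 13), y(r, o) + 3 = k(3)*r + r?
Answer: -4960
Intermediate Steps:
k(l) = 4/7 (k(l) = -(-1)*4/7 = -1/7*(-4) = 4/7)
g(U) = 2*U*(6 + U) (g(U) = (2*U)*(6 + U) = 2*U*(6 + U))
y(r, o) = -3 + 11*r/7 (y(r, o) = -3 + (4*r/7 + r) = -3 + 11*r/7)
a(Y, x) = (Y + x)/(13 + x)
a(4, y(-5, 5))*g(25) = ((4 + (-3 + (11/7)*(-5)))/(13 + (-3 + (11/7)*(-5))))*(2*25*(6 + 25)) = ((4 + (-3 - 55/7))/(13 + (-3 - 55/7)))*(2*25*31) = ((4 - 76/7)/(13 - 76/7))*1550 = (-48/7/(15/7))*1550 = ((7/15)*(-48/7))*1550 = -16/5*1550 = -4960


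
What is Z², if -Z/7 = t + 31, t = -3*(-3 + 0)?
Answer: 78400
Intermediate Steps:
t = 9 (t = -3*(-3) = 9)
Z = -280 (Z = -7*(9 + 31) = -7*40 = -280)
Z² = (-280)² = 78400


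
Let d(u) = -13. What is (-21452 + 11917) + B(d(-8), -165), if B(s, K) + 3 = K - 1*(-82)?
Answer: -9621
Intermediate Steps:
B(s, K) = 79 + K (B(s, K) = -3 + (K - 1*(-82)) = -3 + (K + 82) = -3 + (82 + K) = 79 + K)
(-21452 + 11917) + B(d(-8), -165) = (-21452 + 11917) + (79 - 165) = -9535 - 86 = -9621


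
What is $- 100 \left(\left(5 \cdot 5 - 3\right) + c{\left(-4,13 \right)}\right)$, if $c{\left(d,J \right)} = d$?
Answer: $-1800$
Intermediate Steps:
$- 100 \left(\left(5 \cdot 5 - 3\right) + c{\left(-4,13 \right)}\right) = - 100 \left(\left(5 \cdot 5 - 3\right) - 4\right) = - 100 \left(\left(25 - 3\right) - 4\right) = - 100 \left(22 - 4\right) = \left(-100\right) 18 = -1800$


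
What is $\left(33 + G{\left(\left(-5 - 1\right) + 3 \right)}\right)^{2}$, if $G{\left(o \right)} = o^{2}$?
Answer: $1764$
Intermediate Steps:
$\left(33 + G{\left(\left(-5 - 1\right) + 3 \right)}\right)^{2} = \left(33 + \left(\left(-5 - 1\right) + 3\right)^{2}\right)^{2} = \left(33 + \left(-6 + 3\right)^{2}\right)^{2} = \left(33 + \left(-3\right)^{2}\right)^{2} = \left(33 + 9\right)^{2} = 42^{2} = 1764$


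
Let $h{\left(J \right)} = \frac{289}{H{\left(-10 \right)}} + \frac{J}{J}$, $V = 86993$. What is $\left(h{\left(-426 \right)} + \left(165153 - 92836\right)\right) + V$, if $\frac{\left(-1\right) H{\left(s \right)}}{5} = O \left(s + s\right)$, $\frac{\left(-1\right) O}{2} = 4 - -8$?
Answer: $\frac{382346111}{2400} \approx 1.5931 \cdot 10^{5}$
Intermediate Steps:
$O = -24$ ($O = - 2 \left(4 - -8\right) = - 2 \left(4 + 8\right) = \left(-2\right) 12 = -24$)
$H{\left(s \right)} = 240 s$ ($H{\left(s \right)} = - 5 \left(- 24 \left(s + s\right)\right) = - 5 \left(- 24 \cdot 2 s\right) = - 5 \left(- 48 s\right) = 240 s$)
$h{\left(J \right)} = \frac{2111}{2400}$ ($h{\left(J \right)} = \frac{289}{240 \left(-10\right)} + \frac{J}{J} = \frac{289}{-2400} + 1 = 289 \left(- \frac{1}{2400}\right) + 1 = - \frac{289}{2400} + 1 = \frac{2111}{2400}$)
$\left(h{\left(-426 \right)} + \left(165153 - 92836\right)\right) + V = \left(\frac{2111}{2400} + \left(165153 - 92836\right)\right) + 86993 = \left(\frac{2111}{2400} + 72317\right) + 86993 = \frac{173562911}{2400} + 86993 = \frac{382346111}{2400}$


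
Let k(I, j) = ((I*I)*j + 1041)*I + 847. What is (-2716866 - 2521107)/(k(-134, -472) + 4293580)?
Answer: -5237973/1139836021 ≈ -0.0045954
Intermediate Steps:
k(I, j) = 847 + I*(1041 + j*I²) (k(I, j) = (I²*j + 1041)*I + 847 = (j*I² + 1041)*I + 847 = (1041 + j*I²)*I + 847 = I*(1041 + j*I²) + 847 = 847 + I*(1041 + j*I²))
(-2716866 - 2521107)/(k(-134, -472) + 4293580) = (-2716866 - 2521107)/((847 + 1041*(-134) - 472*(-134)³) + 4293580) = -5237973/((847 - 139494 - 472*(-2406104)) + 4293580) = -5237973/((847 - 139494 + 1135681088) + 4293580) = -5237973/(1135542441 + 4293580) = -5237973/1139836021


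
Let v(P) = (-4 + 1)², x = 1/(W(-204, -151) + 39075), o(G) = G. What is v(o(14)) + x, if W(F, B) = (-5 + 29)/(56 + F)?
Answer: 13011958/1445769 ≈ 9.0000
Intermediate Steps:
W(F, B) = 24/(56 + F)
x = 37/1445769 (x = 1/(24/(56 - 204) + 39075) = 1/(24/(-148) + 39075) = 1/(24*(-1/148) + 39075) = 1/(-6/37 + 39075) = 1/(1445769/37) = 37/1445769 ≈ 2.5592e-5)
v(P) = 9 (v(P) = (-3)² = 9)
v(o(14)) + x = 9 + 37/1445769 = 13011958/1445769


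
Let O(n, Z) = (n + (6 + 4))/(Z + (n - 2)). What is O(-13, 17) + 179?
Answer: 355/2 ≈ 177.50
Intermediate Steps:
O(n, Z) = (10 + n)/(-2 + Z + n) (O(n, Z) = (n + 10)/(Z + (-2 + n)) = (10 + n)/(-2 + Z + n))
O(-13, 17) + 179 = (10 - 13)/(-2 + 17 - 13) + 179 = -3/2 + 179 = 355/2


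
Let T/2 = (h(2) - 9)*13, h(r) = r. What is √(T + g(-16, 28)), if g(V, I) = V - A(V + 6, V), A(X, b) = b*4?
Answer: I*√134 ≈ 11.576*I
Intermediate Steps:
A(X, b) = 4*b
g(V, I) = -3*V (g(V, I) = V - 4*V = -3*V)
T = -182 (T = 2*((2 - 9)*13) = 2*(-7*13) = 2*(-91) = -182)
√(T + g(-16, 28)) = √(-182 - 3*(-16)) = √(-182 + 48) = √(-134) = I*√134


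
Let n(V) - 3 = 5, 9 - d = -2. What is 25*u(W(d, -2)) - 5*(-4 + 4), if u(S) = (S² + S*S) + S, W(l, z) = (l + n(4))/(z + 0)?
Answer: 4275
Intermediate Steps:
d = 11 (d = 9 - 1*(-2) = 9 + 2 = 11)
n(V) = 8 (n(V) = 3 + 5 = 8)
W(l, z) = (8 + l)/z (W(l, z) = (l + 8)/(z + 0) = (8 + l)/z)
u(S) = S + 2*S² (u(S) = (S² + S²) + S = 2*S² + S = S + 2*S²)
25*u(W(d, -2)) - 5*(-4 + 4) = 25*(((8 + 11)/(-2))*(1 + 2*((8 + 11)/(-2)))) - 5*(-4 + 4) = 25*((-½*19)*(1 + 2*(-½*19))) - 5*0 = 25*(-19*(1 + 2*(-19/2))/2) + 0 = 25*(-19*(1 - 19)/2) + 0 = 25*(-19/2*(-18)) + 0 = 25*171 + 0 = 4275 + 0 = 4275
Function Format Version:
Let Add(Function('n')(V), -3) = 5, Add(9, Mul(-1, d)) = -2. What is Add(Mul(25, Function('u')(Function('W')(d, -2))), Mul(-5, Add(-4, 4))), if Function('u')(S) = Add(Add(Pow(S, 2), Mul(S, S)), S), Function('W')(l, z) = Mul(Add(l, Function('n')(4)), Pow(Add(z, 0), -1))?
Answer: 4275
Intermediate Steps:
d = 11 (d = Add(9, Mul(-1, -2)) = Add(9, 2) = 11)
Function('n')(V) = 8 (Function('n')(V) = Add(3, 5) = 8)
Function('W')(l, z) = Mul(Pow(z, -1), Add(8, l)) (Function('W')(l, z) = Mul(Add(l, 8), Pow(Add(z, 0), -1)) = Mul(Add(8, l), Pow(z, -1)) = Mul(Pow(z, -1), Add(8, l)))
Function('u')(S) = Add(S, Mul(2, Pow(S, 2))) (Function('u')(S) = Add(Add(Pow(S, 2), Pow(S, 2)), S) = Add(Mul(2, Pow(S, 2)), S) = Add(S, Mul(2, Pow(S, 2))))
Add(Mul(25, Function('u')(Function('W')(d, -2))), Mul(-5, Add(-4, 4))) = Add(Mul(25, Mul(Mul(Pow(-2, -1), Add(8, 11)), Add(1, Mul(2, Mul(Pow(-2, -1), Add(8, 11)))))), Mul(-5, Add(-4, 4))) = Add(Mul(25, Mul(Mul(Rational(-1, 2), 19), Add(1, Mul(2, Mul(Rational(-1, 2), 19))))), Mul(-5, 0)) = Add(Mul(25, Mul(Rational(-19, 2), Add(1, Mul(2, Rational(-19, 2))))), 0) = Add(Mul(25, Mul(Rational(-19, 2), Add(1, -19))), 0) = Add(Mul(25, Mul(Rational(-19, 2), -18)), 0) = Add(Mul(25, 171), 0) = Add(4275, 0) = 4275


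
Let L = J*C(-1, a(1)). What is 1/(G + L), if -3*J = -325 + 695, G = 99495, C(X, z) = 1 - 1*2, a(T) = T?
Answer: 3/298855 ≈ 1.0038e-5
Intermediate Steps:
C(X, z) = -1 (C(X, z) = 1 - 2 = -1)
J = -370/3 (J = -(-325 + 695)/3 = -⅓*370 = -370/3 ≈ -123.33)
L = 370/3 (L = -370/3*(-1) = 370/3 ≈ 123.33)
1/(G + L) = 1/(99495 + 370/3) = 1/(298855/3) = 3/298855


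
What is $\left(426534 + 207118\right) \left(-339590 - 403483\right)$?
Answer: $-470849692596$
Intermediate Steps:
$\left(426534 + 207118\right) \left(-339590 - 403483\right) = 633652 \left(-743073\right) = -470849692596$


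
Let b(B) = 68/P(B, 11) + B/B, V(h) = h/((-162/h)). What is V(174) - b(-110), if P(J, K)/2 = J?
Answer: -92852/495 ≈ -187.58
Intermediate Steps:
P(J, K) = 2*J
V(h) = -h²/162 (V(h) = h*(-h/162) = -h²/162)
b(B) = 1 + 34/B (b(B) = 68/((2*B)) + B/B = 68*(1/(2*B)) + 1 = 34/B + 1 = 1 + 34/B)
V(174) - b(-110) = -1/162*174² - (34 - 110)/(-110) = -1/162*30276 - (-1)*(-76)/110 = -1682/9 - 1*38/55 = -1682/9 - 38/55 = -92852/495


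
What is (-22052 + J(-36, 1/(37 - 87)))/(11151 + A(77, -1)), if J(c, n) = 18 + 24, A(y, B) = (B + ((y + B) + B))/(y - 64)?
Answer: -286130/145037 ≈ -1.9728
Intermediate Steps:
A(y, B) = (y + 3*B)/(-64 + y) (A(y, B) = (B + ((B + y) + B))/(-64 + y) = (B + (y + 2*B))/(-64 + y) = (y + 3*B)/(-64 + y))
J(c, n) = 42
(-22052 + J(-36, 1/(37 - 87)))/(11151 + A(77, -1)) = (-22052 + 42)/(11151 + (77 + 3*(-1))/(-64 + 77)) = -22010/(11151 + (77 - 3)/13) = -22010/(11151 + (1/13)*74) = -22010/(11151 + 74/13) = -22010/145037/13 = -22010*13/145037 = -286130/145037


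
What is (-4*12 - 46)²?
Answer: 8836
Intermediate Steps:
(-4*12 - 46)² = (-48 - 46)² = (-94)² = 8836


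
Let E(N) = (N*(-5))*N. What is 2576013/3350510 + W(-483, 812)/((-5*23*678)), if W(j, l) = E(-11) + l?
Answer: 145042158/189303815 ≈ 0.76619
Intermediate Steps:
E(N) = -5*N² (E(N) = (-5*N)*N = -5*N²)
W(j, l) = -605 + l (W(j, l) = -5*(-11)² + l = -5*121 + l = -605 + l)
2576013/3350510 + W(-483, 812)/((-5*23*678)) = 2576013/3350510 + (-605 + 812)/((-5*23*678)) = 2576013*(1/3350510) + 207/((-115*678)) = 2576013/3350510 + 207/(-77970) = 2576013/3350510 + 207*(-1/77970) = 2576013/3350510 - 3/1130 = 145042158/189303815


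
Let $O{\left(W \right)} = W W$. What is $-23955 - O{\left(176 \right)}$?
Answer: $-54931$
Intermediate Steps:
$O{\left(W \right)} = W^{2}$
$-23955 - O{\left(176 \right)} = -23955 - 176^{2} = -23955 - 30976 = -54931$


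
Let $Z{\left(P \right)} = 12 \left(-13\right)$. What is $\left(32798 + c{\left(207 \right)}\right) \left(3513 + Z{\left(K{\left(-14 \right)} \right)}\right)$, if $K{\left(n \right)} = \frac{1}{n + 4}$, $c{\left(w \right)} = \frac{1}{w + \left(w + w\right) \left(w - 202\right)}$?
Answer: $\frac{27856030531}{253} \approx 1.101 \cdot 10^{8}$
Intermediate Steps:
$c{\left(w \right)} = \frac{1}{w + 2 w \left(-202 + w\right)}$
$K{\left(n \right)} = \frac{1}{4 + n}$
$Z{\left(P \right)} = -156$
$\left(32798 + c{\left(207 \right)}\right) \left(3513 + Z{\left(K{\left(-14 \right)} \right)}\right) = \left(32798 + \frac{1}{207 \left(-403 + 2 \cdot 207\right)}\right) \left(3513 - 156\right) = \left(32798 + \frac{1}{207 \left(-403 + 414\right)}\right) 3357 = \left(32798 + \frac{1}{207 \cdot 11}\right) 3357 = \left(32798 + \frac{1}{207} \cdot \frac{1}{11}\right) 3357 = \left(32798 + \frac{1}{2277}\right) 3357 = \frac{74681047}{2277} \cdot 3357 = \frac{27856030531}{253}$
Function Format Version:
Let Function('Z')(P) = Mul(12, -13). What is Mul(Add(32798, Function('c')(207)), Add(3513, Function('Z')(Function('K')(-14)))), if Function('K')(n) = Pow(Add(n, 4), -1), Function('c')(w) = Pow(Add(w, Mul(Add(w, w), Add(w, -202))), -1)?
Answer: Rational(27856030531, 253) ≈ 1.1010e+8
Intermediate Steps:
Function('c')(w) = Pow(Add(w, Mul(2, w, Add(-202, w))), -1) (Function('c')(w) = Pow(Add(w, Mul(Mul(2, w), Add(-202, w))), -1) = Pow(Add(w, Mul(2, w, Add(-202, w))), -1))
Function('K')(n) = Pow(Add(4, n), -1)
Function('Z')(P) = -156
Mul(Add(32798, Function('c')(207)), Add(3513, Function('Z')(Function('K')(-14)))) = Mul(Add(32798, Mul(Pow(207, -1), Pow(Add(-403, Mul(2, 207)), -1))), Add(3513, -156)) = Mul(Add(32798, Mul(Rational(1, 207), Pow(Add(-403, 414), -1))), 3357) = Mul(Add(32798, Mul(Rational(1, 207), Pow(11, -1))), 3357) = Mul(Add(32798, Mul(Rational(1, 207), Rational(1, 11))), 3357) = Mul(Add(32798, Rational(1, 2277)), 3357) = Mul(Rational(74681047, 2277), 3357) = Rational(27856030531, 253)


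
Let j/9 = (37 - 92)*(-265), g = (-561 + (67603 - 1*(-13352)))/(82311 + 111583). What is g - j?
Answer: -12716982528/96947 ≈ -1.3117e+5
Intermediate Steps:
g = 40197/96947 (g = (-561 + (67603 + 13352))/193894 = (-561 + 80955)*(1/193894) = 80394*(1/193894) = 40197/96947 ≈ 0.41463)
j = 131175 (j = 9*((37 - 92)*(-265)) = 9*(-55*(-265)) = 9*14575 = 131175)
g - j = 40197/96947 - 1*131175 = 40197/96947 - 131175 = -12716982528/96947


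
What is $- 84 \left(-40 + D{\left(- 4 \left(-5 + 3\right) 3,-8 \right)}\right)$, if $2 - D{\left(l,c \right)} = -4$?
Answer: $2856$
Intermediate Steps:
$D{\left(l,c \right)} = 6$ ($D{\left(l,c \right)} = 2 - -4 = 2 + 4 = 6$)
$- 84 \left(-40 + D{\left(- 4 \left(-5 + 3\right) 3,-8 \right)}\right) = - 84 \left(-40 + 6\right) = \left(-84\right) \left(-34\right) = 2856$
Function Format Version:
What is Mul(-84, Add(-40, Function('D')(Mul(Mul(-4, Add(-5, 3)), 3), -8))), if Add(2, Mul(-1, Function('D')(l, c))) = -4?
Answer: 2856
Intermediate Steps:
Function('D')(l, c) = 6 (Function('D')(l, c) = Add(2, Mul(-1, -4)) = Add(2, 4) = 6)
Mul(-84, Add(-40, Function('D')(Mul(Mul(-4, Add(-5, 3)), 3), -8))) = Mul(-84, Add(-40, 6)) = Mul(-84, -34) = 2856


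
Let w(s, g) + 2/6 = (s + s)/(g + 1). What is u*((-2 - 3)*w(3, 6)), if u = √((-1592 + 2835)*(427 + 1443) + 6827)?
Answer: -55*√2331237/21 ≈ -3998.9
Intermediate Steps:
u = √2331237 (u = √(1243*1870 + 6827) = √(2324410 + 6827) = √2331237 ≈ 1526.8)
w(s, g) = -⅓ + 2*s/(1 + g) (w(s, g) = -⅓ + (s + s)/(g + 1) = -⅓ + (2*s)/(1 + g) = -⅓ + 2*s/(1 + g))
u*((-2 - 3)*w(3, 6)) = √2331237*((-2 - 3)*((-1 - 1*6 + 6*3)/(3*(1 + 6)))) = √2331237*(-5*(-1 - 6 + 18)/(3*7)) = √2331237*(-5*11/(3*7)) = √2331237*(-5*11/21) = √2331237*(-55/21) = -55*√2331237/21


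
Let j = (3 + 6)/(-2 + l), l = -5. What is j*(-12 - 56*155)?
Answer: 78228/7 ≈ 11175.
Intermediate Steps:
j = -9/7 (j = (3 + 6)/(-2 - 5) = 9/(-7) = 9*(-⅐) = -9/7 ≈ -1.2857)
j*(-12 - 56*155) = -9*(-12 - 56*155)/7 = -9*(-12 - 8680)/7 = -9/7*(-8692) = 78228/7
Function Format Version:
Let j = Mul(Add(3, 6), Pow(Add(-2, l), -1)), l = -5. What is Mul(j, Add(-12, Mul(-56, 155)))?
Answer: Rational(78228, 7) ≈ 11175.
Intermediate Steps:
j = Rational(-9, 7) (j = Mul(Add(3, 6), Pow(Add(-2, -5), -1)) = Mul(9, Pow(-7, -1)) = Mul(9, Rational(-1, 7)) = Rational(-9, 7) ≈ -1.2857)
Mul(j, Add(-12, Mul(-56, 155))) = Mul(Rational(-9, 7), Add(-12, Mul(-56, 155))) = Mul(Rational(-9, 7), Add(-12, -8680)) = Mul(Rational(-9, 7), -8692) = Rational(78228, 7)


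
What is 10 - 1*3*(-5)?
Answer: 25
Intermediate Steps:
10 - 1*3*(-5) = 10 - 3*(-5) = 10 + 15 = 25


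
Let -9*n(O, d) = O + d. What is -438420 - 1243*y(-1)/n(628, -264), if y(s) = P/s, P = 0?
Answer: -438420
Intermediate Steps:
n(O, d) = -O/9 - d/9 (n(O, d) = -(O + d)/9 = -O/9 - d/9)
y(s) = 0 (y(s) = 0/s = 0)
-438420 - 1243*y(-1)/n(628, -264) = -438420 - 1243*0/(-⅑*628 - ⅑*(-264)) = -438420 - 0/(-628/9 + 88/3) = -438420 - 0/(-364/9) = -438420 - 0*(-9)/364 = -438420 - 1*0 = -438420 + 0 = -438420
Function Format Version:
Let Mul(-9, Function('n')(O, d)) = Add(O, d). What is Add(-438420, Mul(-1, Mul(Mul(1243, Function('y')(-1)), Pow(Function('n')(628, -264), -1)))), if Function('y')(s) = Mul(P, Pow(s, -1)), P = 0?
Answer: -438420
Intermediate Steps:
Function('n')(O, d) = Add(Mul(Rational(-1, 9), O), Mul(Rational(-1, 9), d)) (Function('n')(O, d) = Mul(Rational(-1, 9), Add(O, d)) = Add(Mul(Rational(-1, 9), O), Mul(Rational(-1, 9), d)))
Function('y')(s) = 0 (Function('y')(s) = Mul(0, Pow(s, -1)) = 0)
Add(-438420, Mul(-1, Mul(Mul(1243, Function('y')(-1)), Pow(Function('n')(628, -264), -1)))) = Add(-438420, Mul(-1, Mul(Mul(1243, 0), Pow(Add(Mul(Rational(-1, 9), 628), Mul(Rational(-1, 9), -264)), -1)))) = Add(-438420, Mul(-1, Mul(0, Pow(Add(Rational(-628, 9), Rational(88, 3)), -1)))) = Add(-438420, Mul(-1, Mul(0, Pow(Rational(-364, 9), -1)))) = Add(-438420, Mul(-1, Mul(0, Rational(-9, 364)))) = Add(-438420, Mul(-1, 0)) = Add(-438420, 0) = -438420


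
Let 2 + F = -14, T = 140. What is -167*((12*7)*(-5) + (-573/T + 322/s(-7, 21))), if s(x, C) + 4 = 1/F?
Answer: 30597907/364 ≈ 84060.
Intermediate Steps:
F = -16 (F = -2 - 14 = -16)
s(x, C) = -65/16 (s(x, C) = -4 + 1/(-16) = -4 - 1/16 = -65/16)
-167*((12*7)*(-5) + (-573/T + 322/s(-7, 21))) = -167*((12*7)*(-5) + (-573/140 + 322/(-65/16))) = -167*(84*(-5) + (-573*1/140 + 322*(-16/65))) = -167*(-420 + (-573/140 - 5152/65)) = -167*(-420 - 30341/364) = -167*(-183221/364) = 30597907/364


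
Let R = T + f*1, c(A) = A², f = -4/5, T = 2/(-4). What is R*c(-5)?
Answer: -65/2 ≈ -32.500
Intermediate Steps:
T = -½ (T = 2*(-¼) = -½ ≈ -0.50000)
f = -⅘ (f = -4*⅕ = -⅘ ≈ -0.80000)
R = -13/10 (R = -½ - ⅘*1 = -½ - ⅘ = -13/10 ≈ -1.3000)
R*c(-5) = -13/10*(-5)² = -13/10*25 = -65/2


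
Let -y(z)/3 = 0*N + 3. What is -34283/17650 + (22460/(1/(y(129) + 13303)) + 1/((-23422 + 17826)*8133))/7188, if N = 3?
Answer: 119919086168117579839/2887029759538800 ≈ 41537.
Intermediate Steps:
y(z) = -9 (y(z) = -3*(0*3 + 3) = -3*(0 + 3) = -3*3 = -9)
-34283/17650 + (22460/(1/(y(129) + 13303)) + 1/((-23422 + 17826)*8133))/7188 = -34283/17650 + (22460/(1/(-9 + 13303)) + 1/((-23422 + 17826)*8133))/7188 = -34283*1/17650 + (22460/(1/13294) + (1/8133)/(-5596))*(1/7188) = -34283/17650 + (22460/(1/13294) - 1/5596*1/8133)*(1/7188) = -34283/17650 + (22460*13294 - 1/45512268)*(1/7188) = -34283/17650 + (298583240 - 1/45512268)*(1/7188) = -34283/17650 + (13589200439188319/45512268)*(1/7188) = -34283/17650 + 13589200439188319/327142182384 = 119919086168117579839/2887029759538800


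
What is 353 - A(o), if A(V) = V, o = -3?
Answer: 356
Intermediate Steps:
353 - A(o) = 353 - 1*(-3) = 353 + 3 = 356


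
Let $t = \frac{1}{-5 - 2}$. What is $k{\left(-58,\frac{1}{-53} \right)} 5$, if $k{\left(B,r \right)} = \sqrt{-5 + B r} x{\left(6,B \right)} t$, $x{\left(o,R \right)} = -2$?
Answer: $\frac{30 i \sqrt{1219}}{371} \approx 2.8232 i$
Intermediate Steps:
$t = - \frac{1}{7}$ ($t = \frac{1}{-7} = - \frac{1}{7} \approx -0.14286$)
$k{\left(B,r \right)} = \frac{2 \sqrt{-5 + B r}}{7}$ ($k{\left(B,r \right)} = \sqrt{-5 + B r} \left(-2\right) \left(- \frac{1}{7}\right) = - 2 \sqrt{-5 + B r} \left(- \frac{1}{7}\right) = \frac{2 \sqrt{-5 + B r}}{7}$)
$k{\left(-58,\frac{1}{-53} \right)} 5 = \frac{2 \sqrt{-5 - \frac{58}{-53}}}{7} \cdot 5 = \frac{2 \sqrt{-5 - - \frac{58}{53}}}{7} \cdot 5 = \frac{2 \sqrt{-5 + \frac{58}{53}}}{7} \cdot 5 = \frac{2 \sqrt{- \frac{207}{53}}}{7} \cdot 5 = \frac{2 \frac{3 i \sqrt{1219}}{53}}{7} \cdot 5 = \frac{6 i \sqrt{1219}}{371} \cdot 5 = \frac{30 i \sqrt{1219}}{371}$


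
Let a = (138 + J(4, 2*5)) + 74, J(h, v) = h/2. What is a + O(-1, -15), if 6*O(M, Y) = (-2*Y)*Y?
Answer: 139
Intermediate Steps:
O(M, Y) = -Y²/3 (O(M, Y) = ((-2*Y)*Y)/6 = (-2*Y²)/6 = -Y²/3)
J(h, v) = h/2 (J(h, v) = h*(½) = h/2)
a = 214 (a = (138 + (½)*4) + 74 = (138 + 2) + 74 = 140 + 74 = 214)
a + O(-1, -15) = 214 - ⅓*(-15)² = 214 - ⅓*225 = 214 - 75 = 139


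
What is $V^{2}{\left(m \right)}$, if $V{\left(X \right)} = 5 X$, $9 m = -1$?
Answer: $\frac{25}{81} \approx 0.30864$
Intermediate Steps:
$m = - \frac{1}{9}$ ($m = \frac{1}{9} \left(-1\right) = - \frac{1}{9} \approx -0.11111$)
$V^{2}{\left(m \right)} = \left(5 \left(- \frac{1}{9}\right)\right)^{2} = \left(- \frac{5}{9}\right)^{2} = \frac{25}{81}$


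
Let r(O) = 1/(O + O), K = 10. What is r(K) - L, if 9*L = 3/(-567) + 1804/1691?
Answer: -3908909/57527820 ≈ -0.067948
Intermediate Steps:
r(O) = 1/(2*O)
L = 339265/2876391 (L = (3/(-567) + 1804/1691)/9 = (3*(-1/567) + 1804*(1/1691))/9 = (-1/189 + 1804/1691)/9 = (⅑)*(339265/319599) = 339265/2876391 ≈ 0.11795)
r(K) - L = (½)/10 - 1*339265/2876391 = (½)*(⅒) - 339265/2876391 = 1/20 - 339265/2876391 = -3908909/57527820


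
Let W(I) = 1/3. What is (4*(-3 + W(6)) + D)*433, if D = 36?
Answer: 32908/3 ≈ 10969.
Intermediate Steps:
W(I) = ⅓
(4*(-3 + W(6)) + D)*433 = (4*(-3 + ⅓) + 36)*433 = (4*(-8/3) + 36)*433 = (-32/3 + 36)*433 = (76/3)*433 = 32908/3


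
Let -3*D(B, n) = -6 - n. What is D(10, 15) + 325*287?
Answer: 93282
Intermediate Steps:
D(B, n) = 2 + n/3 (D(B, n) = -(-6 - n)/3 = 2 + n/3)
D(10, 15) + 325*287 = (2 + (⅓)*15) + 325*287 = (2 + 5) + 93275 = 7 + 93275 = 93282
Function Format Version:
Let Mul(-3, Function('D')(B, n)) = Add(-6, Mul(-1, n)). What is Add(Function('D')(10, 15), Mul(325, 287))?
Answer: 93282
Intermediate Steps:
Function('D')(B, n) = Add(2, Mul(Rational(1, 3), n)) (Function('D')(B, n) = Mul(Rational(-1, 3), Add(-6, Mul(-1, n))) = Add(2, Mul(Rational(1, 3), n)))
Add(Function('D')(10, 15), Mul(325, 287)) = Add(Add(2, Mul(Rational(1, 3), 15)), Mul(325, 287)) = Add(Add(2, 5), 93275) = Add(7, 93275) = 93282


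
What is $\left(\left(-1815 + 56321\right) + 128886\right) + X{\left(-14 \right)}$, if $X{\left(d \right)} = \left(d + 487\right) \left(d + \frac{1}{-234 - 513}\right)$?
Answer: $\frac{132046717}{747} \approx 1.7677 \cdot 10^{5}$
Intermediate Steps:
$X{\left(d \right)} = \left(487 + d\right) \left(- \frac{1}{747} + d\right)$ ($X{\left(d \right)} = \left(487 + d\right) \left(d + \frac{1}{-747}\right) = \left(487 + d\right) \left(d - \frac{1}{747}\right) = \left(487 + d\right) \left(- \frac{1}{747} + d\right)$)
$\left(\left(-1815 + 56321\right) + 128886\right) + X{\left(-14 \right)} = \left(\left(-1815 + 56321\right) + 128886\right) + \left(- \frac{487}{747} + \left(-14\right)^{2} + \frac{363788}{747} \left(-14\right)\right) = \left(54506 + 128886\right) - \frac{4947107}{747} = 183392 - \frac{4947107}{747} = \frac{132046717}{747}$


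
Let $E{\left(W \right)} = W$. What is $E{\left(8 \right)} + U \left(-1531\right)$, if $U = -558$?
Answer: $854306$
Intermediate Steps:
$E{\left(8 \right)} + U \left(-1531\right) = 8 - -854298 = 8 + 854298 = 854306$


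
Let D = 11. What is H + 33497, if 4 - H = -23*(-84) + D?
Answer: 31558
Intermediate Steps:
H = -1939 (H = 4 - (-23*(-84) + 11) = 4 - (1932 + 11) = 4 - 1*1943 = 4 - 1943 = -1939)
H + 33497 = -1939 + 33497 = 31558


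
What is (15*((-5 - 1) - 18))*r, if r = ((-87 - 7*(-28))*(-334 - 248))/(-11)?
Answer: -22837680/11 ≈ -2.0762e+6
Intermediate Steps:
r = 63438/11 (r = ((-87 + 196)*(-582))*(-1/11) = (109*(-582))*(-1/11) = -63438*(-1/11) = 63438/11 ≈ 5767.1)
(15*((-5 - 1) - 18))*r = (15*((-5 - 1) - 18))*(63438/11) = (15*(-6 - 18))*(63438/11) = (15*(-24))*(63438/11) = -360*63438/11 = -22837680/11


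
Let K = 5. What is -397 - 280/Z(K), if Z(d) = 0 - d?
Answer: -341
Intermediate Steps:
Z(d) = -d
-397 - 280/Z(K) = -397 - 280/((-1*5)) = -397 - 280/(-5) = -397 - 280*(-1/5) = -397 + 56 = -341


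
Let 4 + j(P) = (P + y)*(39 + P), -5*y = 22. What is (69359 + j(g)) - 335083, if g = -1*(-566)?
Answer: 74040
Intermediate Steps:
g = 566
y = -22/5 (y = -⅕*22 = -22/5 ≈ -4.4000)
j(P) = -4 + (39 + P)*(-22/5 + P) (j(P) = -4 + (P - 22/5)*(39 + P) = -4 + (-22/5 + P)*(39 + P) = -4 + (39 + P)*(-22/5 + P))
(69359 + j(g)) - 335083 = (69359 + (-878/5 + 566² + (173/5)*566)) - 335083 = (69359 + (-878/5 + 320356 + 97918/5)) - 335083 = (69359 + 339764) - 335083 = 409123 - 335083 = 74040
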